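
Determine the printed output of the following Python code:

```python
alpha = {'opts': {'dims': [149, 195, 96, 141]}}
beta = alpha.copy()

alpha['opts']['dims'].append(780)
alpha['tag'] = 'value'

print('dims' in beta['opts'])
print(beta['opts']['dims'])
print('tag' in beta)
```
True
[149, 195, 96, 141, 780]
False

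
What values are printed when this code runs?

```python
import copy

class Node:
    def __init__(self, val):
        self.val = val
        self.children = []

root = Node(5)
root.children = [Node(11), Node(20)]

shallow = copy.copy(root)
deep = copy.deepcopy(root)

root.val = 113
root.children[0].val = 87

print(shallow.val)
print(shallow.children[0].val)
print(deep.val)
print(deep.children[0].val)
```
5
87
5
11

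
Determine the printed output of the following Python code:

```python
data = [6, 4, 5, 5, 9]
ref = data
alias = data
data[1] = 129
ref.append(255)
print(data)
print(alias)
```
[6, 129, 5, 5, 9, 255]
[6, 129, 5, 5, 9, 255]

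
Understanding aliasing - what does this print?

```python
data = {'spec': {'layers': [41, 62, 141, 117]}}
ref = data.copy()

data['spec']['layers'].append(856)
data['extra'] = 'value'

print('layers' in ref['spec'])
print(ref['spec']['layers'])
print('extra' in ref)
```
True
[41, 62, 141, 117, 856]
False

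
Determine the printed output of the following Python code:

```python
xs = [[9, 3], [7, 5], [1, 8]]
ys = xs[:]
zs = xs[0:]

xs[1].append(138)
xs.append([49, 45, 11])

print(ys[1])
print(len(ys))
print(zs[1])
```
[7, 5, 138]
3
[7, 5, 138]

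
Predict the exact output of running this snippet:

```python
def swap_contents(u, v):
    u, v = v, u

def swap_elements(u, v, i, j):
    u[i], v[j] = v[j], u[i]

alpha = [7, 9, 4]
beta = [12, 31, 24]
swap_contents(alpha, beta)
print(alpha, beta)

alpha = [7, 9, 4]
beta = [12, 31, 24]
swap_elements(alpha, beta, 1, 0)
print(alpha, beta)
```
[7, 9, 4] [12, 31, 24]
[7, 12, 4] [9, 31, 24]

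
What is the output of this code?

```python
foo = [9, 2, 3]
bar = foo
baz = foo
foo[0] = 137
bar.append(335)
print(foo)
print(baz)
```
[137, 2, 3, 335]
[137, 2, 3, 335]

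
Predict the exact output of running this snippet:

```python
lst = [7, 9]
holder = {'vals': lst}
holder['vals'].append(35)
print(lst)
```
[7, 9, 35]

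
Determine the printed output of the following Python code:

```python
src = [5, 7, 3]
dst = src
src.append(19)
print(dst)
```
[5, 7, 3, 19]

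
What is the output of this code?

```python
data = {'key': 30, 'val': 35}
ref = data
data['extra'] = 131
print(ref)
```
{'key': 30, 'val': 35, 'extra': 131}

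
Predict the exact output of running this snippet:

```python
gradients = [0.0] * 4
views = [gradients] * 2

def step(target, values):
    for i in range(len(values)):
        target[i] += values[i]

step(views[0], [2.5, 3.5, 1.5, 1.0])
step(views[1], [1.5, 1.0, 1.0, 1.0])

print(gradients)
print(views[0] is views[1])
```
[4.0, 4.5, 2.5, 2.0]
True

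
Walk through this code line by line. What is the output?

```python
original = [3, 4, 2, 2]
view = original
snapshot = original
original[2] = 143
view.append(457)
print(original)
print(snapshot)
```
[3, 4, 143, 2, 457]
[3, 4, 143, 2, 457]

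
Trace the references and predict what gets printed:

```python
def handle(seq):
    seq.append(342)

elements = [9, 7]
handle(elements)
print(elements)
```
[9, 7, 342]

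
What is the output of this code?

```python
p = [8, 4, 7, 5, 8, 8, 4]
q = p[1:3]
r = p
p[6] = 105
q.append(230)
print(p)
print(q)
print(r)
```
[8, 4, 7, 5, 8, 8, 105]
[4, 7, 230]
[8, 4, 7, 5, 8, 8, 105]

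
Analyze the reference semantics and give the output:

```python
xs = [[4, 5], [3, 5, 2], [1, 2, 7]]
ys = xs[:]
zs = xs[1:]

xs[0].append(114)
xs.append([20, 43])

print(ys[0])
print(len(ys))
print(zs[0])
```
[4, 5, 114]
3
[3, 5, 2]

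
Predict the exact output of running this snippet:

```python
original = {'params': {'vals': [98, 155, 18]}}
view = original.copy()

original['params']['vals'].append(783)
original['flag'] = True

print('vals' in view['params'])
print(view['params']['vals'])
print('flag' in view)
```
True
[98, 155, 18, 783]
False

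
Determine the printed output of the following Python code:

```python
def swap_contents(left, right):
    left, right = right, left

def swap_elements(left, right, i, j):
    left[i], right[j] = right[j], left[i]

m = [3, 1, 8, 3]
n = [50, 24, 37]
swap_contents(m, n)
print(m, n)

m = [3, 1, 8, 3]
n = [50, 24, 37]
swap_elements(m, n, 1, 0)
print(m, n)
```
[3, 1, 8, 3] [50, 24, 37]
[3, 50, 8, 3] [1, 24, 37]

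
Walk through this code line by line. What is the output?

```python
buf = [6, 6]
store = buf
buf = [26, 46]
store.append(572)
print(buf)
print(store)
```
[26, 46]
[6, 6, 572]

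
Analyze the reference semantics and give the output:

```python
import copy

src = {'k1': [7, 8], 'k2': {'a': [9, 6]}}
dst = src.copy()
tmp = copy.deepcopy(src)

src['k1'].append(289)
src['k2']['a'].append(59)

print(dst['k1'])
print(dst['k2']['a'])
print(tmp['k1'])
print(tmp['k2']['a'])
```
[7, 8, 289]
[9, 6, 59]
[7, 8]
[9, 6]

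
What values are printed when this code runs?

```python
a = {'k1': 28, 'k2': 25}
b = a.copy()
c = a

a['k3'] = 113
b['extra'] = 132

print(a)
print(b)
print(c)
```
{'k1': 28, 'k2': 25, 'k3': 113}
{'k1': 28, 'k2': 25, 'extra': 132}
{'k1': 28, 'k2': 25, 'k3': 113}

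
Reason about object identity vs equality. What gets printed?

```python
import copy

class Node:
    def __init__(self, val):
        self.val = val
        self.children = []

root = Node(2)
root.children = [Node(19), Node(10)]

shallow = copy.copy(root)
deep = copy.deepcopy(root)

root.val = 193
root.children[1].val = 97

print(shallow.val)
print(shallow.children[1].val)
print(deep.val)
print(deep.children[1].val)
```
2
97
2
10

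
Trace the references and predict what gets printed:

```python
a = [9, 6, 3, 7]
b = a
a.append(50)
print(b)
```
[9, 6, 3, 7, 50]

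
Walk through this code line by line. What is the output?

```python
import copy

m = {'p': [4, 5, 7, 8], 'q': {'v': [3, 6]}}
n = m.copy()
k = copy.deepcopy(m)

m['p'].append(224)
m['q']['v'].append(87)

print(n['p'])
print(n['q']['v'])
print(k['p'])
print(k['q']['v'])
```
[4, 5, 7, 8, 224]
[3, 6, 87]
[4, 5, 7, 8]
[3, 6]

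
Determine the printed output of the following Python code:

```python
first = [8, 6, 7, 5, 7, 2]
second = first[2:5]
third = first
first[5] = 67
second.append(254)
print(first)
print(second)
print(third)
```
[8, 6, 7, 5, 7, 67]
[7, 5, 7, 254]
[8, 6, 7, 5, 7, 67]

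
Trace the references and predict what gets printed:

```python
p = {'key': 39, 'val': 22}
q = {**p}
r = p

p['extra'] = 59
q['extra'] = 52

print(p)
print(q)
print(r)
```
{'key': 39, 'val': 22, 'extra': 59}
{'key': 39, 'val': 22, 'extra': 52}
{'key': 39, 'val': 22, 'extra': 59}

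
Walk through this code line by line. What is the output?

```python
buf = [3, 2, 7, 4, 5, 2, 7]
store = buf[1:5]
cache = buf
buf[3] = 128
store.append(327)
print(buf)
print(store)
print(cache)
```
[3, 2, 7, 128, 5, 2, 7]
[2, 7, 4, 5, 327]
[3, 2, 7, 128, 5, 2, 7]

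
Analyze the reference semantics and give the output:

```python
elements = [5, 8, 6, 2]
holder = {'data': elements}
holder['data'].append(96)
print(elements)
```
[5, 8, 6, 2, 96]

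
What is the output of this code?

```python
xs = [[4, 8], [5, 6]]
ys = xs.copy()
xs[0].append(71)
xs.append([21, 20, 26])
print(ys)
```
[[4, 8, 71], [5, 6]]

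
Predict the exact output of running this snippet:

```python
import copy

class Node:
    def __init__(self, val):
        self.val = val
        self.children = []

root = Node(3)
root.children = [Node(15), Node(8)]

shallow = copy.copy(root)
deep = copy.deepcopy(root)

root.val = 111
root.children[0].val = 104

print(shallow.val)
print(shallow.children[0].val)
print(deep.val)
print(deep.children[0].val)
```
3
104
3
15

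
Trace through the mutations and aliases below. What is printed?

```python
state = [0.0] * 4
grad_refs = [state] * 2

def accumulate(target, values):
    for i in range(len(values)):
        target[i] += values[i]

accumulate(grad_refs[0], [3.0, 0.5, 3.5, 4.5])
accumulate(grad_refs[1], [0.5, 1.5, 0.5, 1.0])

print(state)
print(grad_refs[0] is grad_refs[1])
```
[3.5, 2.0, 4.0, 5.5]
True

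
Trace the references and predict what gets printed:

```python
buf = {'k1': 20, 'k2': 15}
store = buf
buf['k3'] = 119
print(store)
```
{'k1': 20, 'k2': 15, 'k3': 119}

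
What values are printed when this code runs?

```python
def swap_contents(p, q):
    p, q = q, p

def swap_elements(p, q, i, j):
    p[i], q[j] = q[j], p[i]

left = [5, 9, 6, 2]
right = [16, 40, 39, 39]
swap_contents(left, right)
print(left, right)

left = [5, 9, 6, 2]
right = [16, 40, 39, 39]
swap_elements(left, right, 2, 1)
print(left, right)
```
[5, 9, 6, 2] [16, 40, 39, 39]
[5, 9, 40, 2] [16, 6, 39, 39]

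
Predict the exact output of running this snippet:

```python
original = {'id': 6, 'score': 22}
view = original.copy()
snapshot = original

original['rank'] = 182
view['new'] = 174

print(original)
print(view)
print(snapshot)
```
{'id': 6, 'score': 22, 'rank': 182}
{'id': 6, 'score': 22, 'new': 174}
{'id': 6, 'score': 22, 'rank': 182}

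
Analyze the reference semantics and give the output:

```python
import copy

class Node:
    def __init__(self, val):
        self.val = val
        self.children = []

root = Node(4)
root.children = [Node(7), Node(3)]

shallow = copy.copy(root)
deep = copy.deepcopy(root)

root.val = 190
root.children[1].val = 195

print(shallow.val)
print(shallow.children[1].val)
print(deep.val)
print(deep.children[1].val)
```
4
195
4
3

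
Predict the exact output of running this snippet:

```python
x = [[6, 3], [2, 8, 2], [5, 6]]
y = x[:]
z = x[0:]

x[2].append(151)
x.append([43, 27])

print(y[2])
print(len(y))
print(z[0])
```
[5, 6, 151]
3
[6, 3]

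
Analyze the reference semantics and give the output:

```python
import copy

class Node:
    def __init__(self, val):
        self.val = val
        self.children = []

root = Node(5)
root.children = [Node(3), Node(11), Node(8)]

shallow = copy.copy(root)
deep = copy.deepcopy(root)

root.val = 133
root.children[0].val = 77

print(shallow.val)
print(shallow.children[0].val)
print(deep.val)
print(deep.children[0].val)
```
5
77
5
3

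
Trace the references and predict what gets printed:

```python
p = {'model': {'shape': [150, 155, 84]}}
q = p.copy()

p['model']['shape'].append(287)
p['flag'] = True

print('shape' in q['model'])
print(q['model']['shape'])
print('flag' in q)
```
True
[150, 155, 84, 287]
False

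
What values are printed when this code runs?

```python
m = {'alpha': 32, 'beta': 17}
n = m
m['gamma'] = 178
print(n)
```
{'alpha': 32, 'beta': 17, 'gamma': 178}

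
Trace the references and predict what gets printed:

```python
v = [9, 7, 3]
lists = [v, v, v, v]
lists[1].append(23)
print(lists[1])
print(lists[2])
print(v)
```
[9, 7, 3, 23]
[9, 7, 3, 23]
[9, 7, 3, 23]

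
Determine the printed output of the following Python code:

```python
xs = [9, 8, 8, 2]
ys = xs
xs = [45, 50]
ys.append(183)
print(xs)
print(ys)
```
[45, 50]
[9, 8, 8, 2, 183]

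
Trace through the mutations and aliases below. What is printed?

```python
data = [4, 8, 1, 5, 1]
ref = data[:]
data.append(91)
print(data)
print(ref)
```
[4, 8, 1, 5, 1, 91]
[4, 8, 1, 5, 1]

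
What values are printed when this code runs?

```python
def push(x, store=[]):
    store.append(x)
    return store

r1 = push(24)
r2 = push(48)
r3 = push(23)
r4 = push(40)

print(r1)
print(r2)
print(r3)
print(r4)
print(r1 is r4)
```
[24, 48, 23, 40]
[24, 48, 23, 40]
[24, 48, 23, 40]
[24, 48, 23, 40]
True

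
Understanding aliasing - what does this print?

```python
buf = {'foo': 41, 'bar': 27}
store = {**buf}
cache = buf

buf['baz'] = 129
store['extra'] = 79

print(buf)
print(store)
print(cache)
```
{'foo': 41, 'bar': 27, 'baz': 129}
{'foo': 41, 'bar': 27, 'extra': 79}
{'foo': 41, 'bar': 27, 'baz': 129}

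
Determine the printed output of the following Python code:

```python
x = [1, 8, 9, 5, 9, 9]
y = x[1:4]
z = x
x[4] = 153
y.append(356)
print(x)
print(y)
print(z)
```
[1, 8, 9, 5, 153, 9]
[8, 9, 5, 356]
[1, 8, 9, 5, 153, 9]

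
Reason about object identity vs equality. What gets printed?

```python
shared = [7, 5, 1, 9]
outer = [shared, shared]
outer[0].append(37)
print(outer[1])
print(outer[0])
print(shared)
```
[7, 5, 1, 9, 37]
[7, 5, 1, 9, 37]
[7, 5, 1, 9, 37]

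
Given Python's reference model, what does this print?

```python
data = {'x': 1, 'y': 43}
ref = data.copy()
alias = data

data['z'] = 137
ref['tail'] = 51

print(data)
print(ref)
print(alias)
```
{'x': 1, 'y': 43, 'z': 137}
{'x': 1, 'y': 43, 'tail': 51}
{'x': 1, 'y': 43, 'z': 137}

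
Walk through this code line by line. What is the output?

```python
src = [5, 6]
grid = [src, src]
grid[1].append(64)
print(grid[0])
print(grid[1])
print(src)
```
[5, 6, 64]
[5, 6, 64]
[5, 6, 64]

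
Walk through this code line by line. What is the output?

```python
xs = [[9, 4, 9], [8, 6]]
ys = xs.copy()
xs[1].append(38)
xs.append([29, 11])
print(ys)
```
[[9, 4, 9], [8, 6, 38]]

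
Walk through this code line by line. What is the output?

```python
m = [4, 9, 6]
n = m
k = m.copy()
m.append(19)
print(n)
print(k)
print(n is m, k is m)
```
[4, 9, 6, 19]
[4, 9, 6]
True False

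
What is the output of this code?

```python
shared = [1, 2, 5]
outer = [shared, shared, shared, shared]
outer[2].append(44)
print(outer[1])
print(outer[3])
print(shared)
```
[1, 2, 5, 44]
[1, 2, 5, 44]
[1, 2, 5, 44]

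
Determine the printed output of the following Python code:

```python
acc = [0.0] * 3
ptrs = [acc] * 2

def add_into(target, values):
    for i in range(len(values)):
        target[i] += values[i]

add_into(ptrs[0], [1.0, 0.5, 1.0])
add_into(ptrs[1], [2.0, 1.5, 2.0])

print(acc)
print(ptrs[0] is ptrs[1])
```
[3.0, 2.0, 3.0]
True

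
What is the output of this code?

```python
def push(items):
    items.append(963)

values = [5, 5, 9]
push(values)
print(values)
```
[5, 5, 9, 963]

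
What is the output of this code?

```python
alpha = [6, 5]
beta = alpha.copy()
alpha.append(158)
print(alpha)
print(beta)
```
[6, 5, 158]
[6, 5]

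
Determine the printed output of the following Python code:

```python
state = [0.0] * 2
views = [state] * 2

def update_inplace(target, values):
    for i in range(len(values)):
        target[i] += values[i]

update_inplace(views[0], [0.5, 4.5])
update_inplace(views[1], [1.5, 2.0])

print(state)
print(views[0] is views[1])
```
[2.0, 6.5]
True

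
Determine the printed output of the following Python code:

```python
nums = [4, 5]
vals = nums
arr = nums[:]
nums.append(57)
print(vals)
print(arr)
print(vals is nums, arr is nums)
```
[4, 5, 57]
[4, 5]
True False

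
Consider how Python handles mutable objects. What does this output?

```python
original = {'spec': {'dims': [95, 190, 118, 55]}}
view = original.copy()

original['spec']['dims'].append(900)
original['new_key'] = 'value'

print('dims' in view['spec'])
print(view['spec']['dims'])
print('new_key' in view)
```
True
[95, 190, 118, 55, 900]
False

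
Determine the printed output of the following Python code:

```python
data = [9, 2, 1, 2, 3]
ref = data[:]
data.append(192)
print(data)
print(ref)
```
[9, 2, 1, 2, 3, 192]
[9, 2, 1, 2, 3]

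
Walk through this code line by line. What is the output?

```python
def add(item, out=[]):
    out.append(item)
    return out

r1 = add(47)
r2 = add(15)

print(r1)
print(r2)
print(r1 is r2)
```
[47, 15]
[47, 15]
True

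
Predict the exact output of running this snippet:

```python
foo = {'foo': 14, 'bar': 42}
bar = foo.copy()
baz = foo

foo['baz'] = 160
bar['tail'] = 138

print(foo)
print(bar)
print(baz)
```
{'foo': 14, 'bar': 42, 'baz': 160}
{'foo': 14, 'bar': 42, 'tail': 138}
{'foo': 14, 'bar': 42, 'baz': 160}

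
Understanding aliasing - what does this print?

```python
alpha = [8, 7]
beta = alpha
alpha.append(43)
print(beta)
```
[8, 7, 43]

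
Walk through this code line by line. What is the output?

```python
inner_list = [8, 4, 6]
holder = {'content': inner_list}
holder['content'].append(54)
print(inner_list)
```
[8, 4, 6, 54]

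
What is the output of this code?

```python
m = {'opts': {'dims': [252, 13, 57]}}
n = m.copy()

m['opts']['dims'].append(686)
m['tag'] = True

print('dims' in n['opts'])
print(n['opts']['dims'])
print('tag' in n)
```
True
[252, 13, 57, 686]
False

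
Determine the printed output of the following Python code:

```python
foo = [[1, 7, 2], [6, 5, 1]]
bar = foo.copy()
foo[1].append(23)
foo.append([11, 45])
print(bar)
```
[[1, 7, 2], [6, 5, 1, 23]]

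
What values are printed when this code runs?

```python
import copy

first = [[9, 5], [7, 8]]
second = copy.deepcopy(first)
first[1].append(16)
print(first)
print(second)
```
[[9, 5], [7, 8, 16]]
[[9, 5], [7, 8]]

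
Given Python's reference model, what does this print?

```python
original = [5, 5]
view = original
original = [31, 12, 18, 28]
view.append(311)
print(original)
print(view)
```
[31, 12, 18, 28]
[5, 5, 311]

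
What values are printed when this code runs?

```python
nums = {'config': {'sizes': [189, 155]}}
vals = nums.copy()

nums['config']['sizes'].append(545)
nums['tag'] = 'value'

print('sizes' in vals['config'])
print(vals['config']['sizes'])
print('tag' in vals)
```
True
[189, 155, 545]
False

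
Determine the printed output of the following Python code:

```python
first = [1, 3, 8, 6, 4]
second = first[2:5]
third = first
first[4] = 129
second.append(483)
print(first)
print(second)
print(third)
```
[1, 3, 8, 6, 129]
[8, 6, 4, 483]
[1, 3, 8, 6, 129]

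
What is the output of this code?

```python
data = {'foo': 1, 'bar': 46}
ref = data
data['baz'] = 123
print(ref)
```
{'foo': 1, 'bar': 46, 'baz': 123}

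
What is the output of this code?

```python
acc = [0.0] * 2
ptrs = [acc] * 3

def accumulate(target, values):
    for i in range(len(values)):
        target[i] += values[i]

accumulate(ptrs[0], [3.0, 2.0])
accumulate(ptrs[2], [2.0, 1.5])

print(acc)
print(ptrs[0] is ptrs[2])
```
[5.0, 3.5]
True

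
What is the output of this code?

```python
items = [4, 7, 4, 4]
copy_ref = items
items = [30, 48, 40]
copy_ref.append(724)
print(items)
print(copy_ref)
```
[30, 48, 40]
[4, 7, 4, 4, 724]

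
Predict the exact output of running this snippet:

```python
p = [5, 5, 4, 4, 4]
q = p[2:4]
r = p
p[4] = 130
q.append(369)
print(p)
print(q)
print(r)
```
[5, 5, 4, 4, 130]
[4, 4, 369]
[5, 5, 4, 4, 130]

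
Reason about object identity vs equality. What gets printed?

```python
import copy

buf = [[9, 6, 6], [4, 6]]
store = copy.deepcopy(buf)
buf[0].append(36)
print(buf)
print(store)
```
[[9, 6, 6, 36], [4, 6]]
[[9, 6, 6], [4, 6]]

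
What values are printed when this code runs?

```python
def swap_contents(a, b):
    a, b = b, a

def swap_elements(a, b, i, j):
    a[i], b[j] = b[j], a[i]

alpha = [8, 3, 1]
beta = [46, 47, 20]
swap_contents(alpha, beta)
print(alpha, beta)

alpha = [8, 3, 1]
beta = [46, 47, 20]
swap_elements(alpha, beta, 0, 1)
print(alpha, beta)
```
[8, 3, 1] [46, 47, 20]
[47, 3, 1] [46, 8, 20]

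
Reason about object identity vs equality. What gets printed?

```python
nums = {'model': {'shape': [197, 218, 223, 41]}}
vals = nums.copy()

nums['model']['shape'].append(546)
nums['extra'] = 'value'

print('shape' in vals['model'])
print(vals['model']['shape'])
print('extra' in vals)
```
True
[197, 218, 223, 41, 546]
False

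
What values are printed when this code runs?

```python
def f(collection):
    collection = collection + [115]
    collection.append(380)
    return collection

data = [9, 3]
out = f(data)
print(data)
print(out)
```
[9, 3]
[9, 3, 115, 380]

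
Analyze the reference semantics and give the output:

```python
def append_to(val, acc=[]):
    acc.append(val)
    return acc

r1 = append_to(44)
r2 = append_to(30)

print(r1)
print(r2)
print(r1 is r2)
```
[44, 30]
[44, 30]
True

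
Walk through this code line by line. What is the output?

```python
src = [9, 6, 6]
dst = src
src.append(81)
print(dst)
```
[9, 6, 6, 81]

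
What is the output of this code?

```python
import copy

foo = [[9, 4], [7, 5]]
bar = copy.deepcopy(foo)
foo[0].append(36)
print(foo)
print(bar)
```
[[9, 4, 36], [7, 5]]
[[9, 4], [7, 5]]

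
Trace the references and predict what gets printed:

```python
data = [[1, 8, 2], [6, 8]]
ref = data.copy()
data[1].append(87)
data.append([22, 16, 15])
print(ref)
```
[[1, 8, 2], [6, 8, 87]]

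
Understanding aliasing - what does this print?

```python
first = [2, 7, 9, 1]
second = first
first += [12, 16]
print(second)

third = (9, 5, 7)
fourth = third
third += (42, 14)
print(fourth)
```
[2, 7, 9, 1, 12, 16]
(9, 5, 7)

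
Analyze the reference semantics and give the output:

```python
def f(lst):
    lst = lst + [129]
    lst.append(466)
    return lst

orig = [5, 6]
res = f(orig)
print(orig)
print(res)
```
[5, 6]
[5, 6, 129, 466]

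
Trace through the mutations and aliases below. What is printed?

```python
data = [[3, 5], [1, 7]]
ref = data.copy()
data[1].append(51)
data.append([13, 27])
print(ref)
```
[[3, 5], [1, 7, 51]]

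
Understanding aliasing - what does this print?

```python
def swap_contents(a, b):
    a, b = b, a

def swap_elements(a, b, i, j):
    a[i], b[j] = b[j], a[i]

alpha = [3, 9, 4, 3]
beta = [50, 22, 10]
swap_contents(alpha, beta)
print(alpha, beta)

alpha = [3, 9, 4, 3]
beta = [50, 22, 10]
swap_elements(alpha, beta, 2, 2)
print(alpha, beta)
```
[3, 9, 4, 3] [50, 22, 10]
[3, 9, 10, 3] [50, 22, 4]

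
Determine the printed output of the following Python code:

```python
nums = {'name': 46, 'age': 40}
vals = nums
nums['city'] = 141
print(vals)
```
{'name': 46, 'age': 40, 'city': 141}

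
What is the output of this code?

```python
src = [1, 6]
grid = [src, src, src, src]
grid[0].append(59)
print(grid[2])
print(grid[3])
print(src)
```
[1, 6, 59]
[1, 6, 59]
[1, 6, 59]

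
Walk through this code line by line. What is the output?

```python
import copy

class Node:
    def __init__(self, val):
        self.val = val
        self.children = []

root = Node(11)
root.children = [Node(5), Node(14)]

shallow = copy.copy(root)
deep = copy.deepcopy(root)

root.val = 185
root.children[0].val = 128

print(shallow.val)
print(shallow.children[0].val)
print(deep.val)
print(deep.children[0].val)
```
11
128
11
5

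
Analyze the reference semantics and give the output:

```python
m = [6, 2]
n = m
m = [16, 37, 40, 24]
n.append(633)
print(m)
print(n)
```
[16, 37, 40, 24]
[6, 2, 633]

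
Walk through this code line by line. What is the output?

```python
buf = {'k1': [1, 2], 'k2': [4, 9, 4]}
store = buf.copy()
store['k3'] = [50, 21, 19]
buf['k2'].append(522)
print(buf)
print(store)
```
{'k1': [1, 2], 'k2': [4, 9, 4, 522]}
{'k1': [1, 2], 'k2': [4, 9, 4, 522], 'k3': [50, 21, 19]}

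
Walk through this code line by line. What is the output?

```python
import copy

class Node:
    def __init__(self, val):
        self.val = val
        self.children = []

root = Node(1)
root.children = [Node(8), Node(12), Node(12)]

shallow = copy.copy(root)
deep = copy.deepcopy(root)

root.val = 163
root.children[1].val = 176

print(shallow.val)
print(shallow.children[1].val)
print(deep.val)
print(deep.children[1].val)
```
1
176
1
12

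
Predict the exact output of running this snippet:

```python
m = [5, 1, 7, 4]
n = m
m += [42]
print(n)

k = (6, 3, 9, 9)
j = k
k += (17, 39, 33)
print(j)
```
[5, 1, 7, 4, 42]
(6, 3, 9, 9)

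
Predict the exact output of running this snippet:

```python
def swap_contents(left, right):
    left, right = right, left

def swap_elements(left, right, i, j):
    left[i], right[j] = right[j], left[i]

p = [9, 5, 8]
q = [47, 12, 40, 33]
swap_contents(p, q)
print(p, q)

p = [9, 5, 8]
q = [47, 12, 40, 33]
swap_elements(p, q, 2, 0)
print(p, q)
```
[9, 5, 8] [47, 12, 40, 33]
[9, 5, 47] [8, 12, 40, 33]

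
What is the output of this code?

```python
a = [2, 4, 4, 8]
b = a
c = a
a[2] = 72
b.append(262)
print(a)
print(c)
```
[2, 4, 72, 8, 262]
[2, 4, 72, 8, 262]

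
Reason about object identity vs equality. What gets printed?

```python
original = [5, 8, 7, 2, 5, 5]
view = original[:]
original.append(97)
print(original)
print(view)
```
[5, 8, 7, 2, 5, 5, 97]
[5, 8, 7, 2, 5, 5]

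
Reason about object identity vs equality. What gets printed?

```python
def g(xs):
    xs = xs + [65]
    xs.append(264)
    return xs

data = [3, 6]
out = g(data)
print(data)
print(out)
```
[3, 6]
[3, 6, 65, 264]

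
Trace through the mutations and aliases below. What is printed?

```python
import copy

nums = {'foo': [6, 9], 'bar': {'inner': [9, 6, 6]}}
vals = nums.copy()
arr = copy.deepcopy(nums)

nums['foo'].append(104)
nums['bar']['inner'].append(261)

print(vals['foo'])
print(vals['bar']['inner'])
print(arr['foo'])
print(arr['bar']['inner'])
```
[6, 9, 104]
[9, 6, 6, 261]
[6, 9]
[9, 6, 6]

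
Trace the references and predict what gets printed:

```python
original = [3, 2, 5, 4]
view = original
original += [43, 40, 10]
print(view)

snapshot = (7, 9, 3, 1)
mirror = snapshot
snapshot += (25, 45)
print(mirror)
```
[3, 2, 5, 4, 43, 40, 10]
(7, 9, 3, 1)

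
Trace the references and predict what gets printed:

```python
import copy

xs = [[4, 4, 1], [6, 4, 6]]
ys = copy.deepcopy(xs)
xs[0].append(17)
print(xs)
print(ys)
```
[[4, 4, 1, 17], [6, 4, 6]]
[[4, 4, 1], [6, 4, 6]]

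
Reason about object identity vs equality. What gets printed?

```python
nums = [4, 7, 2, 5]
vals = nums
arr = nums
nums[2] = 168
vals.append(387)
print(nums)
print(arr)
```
[4, 7, 168, 5, 387]
[4, 7, 168, 5, 387]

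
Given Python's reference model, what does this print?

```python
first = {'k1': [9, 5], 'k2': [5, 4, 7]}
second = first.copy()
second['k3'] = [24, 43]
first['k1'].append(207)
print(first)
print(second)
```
{'k1': [9, 5, 207], 'k2': [5, 4, 7]}
{'k1': [9, 5, 207], 'k2': [5, 4, 7], 'k3': [24, 43]}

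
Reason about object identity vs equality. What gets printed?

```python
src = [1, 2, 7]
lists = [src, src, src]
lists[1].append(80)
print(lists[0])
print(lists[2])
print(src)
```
[1, 2, 7, 80]
[1, 2, 7, 80]
[1, 2, 7, 80]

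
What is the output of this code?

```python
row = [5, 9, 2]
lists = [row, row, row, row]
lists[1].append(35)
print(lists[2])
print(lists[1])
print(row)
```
[5, 9, 2, 35]
[5, 9, 2, 35]
[5, 9, 2, 35]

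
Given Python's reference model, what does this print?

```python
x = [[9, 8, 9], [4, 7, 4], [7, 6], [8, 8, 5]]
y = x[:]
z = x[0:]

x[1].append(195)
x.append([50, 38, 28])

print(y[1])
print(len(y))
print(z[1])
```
[4, 7, 4, 195]
4
[4, 7, 4, 195]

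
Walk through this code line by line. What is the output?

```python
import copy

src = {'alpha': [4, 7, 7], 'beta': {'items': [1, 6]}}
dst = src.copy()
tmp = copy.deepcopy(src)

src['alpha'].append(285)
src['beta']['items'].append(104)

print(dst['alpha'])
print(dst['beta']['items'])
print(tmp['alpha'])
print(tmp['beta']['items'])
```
[4, 7, 7, 285]
[1, 6, 104]
[4, 7, 7]
[1, 6]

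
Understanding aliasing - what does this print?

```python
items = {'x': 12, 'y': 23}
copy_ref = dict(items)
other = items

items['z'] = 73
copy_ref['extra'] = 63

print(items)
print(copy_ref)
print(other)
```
{'x': 12, 'y': 23, 'z': 73}
{'x': 12, 'y': 23, 'extra': 63}
{'x': 12, 'y': 23, 'z': 73}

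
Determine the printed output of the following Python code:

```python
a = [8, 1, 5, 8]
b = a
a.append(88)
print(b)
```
[8, 1, 5, 8, 88]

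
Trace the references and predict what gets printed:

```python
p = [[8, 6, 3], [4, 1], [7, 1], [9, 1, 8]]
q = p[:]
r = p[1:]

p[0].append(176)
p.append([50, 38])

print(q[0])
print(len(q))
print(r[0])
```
[8, 6, 3, 176]
4
[4, 1]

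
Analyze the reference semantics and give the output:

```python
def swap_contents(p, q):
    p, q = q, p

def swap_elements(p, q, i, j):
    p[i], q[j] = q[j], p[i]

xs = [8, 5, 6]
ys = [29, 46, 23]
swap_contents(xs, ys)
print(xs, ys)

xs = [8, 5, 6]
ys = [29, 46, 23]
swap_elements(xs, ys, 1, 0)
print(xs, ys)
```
[8, 5, 6] [29, 46, 23]
[8, 29, 6] [5, 46, 23]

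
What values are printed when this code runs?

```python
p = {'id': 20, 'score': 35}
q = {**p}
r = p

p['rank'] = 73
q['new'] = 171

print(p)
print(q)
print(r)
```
{'id': 20, 'score': 35, 'rank': 73}
{'id': 20, 'score': 35, 'new': 171}
{'id': 20, 'score': 35, 'rank': 73}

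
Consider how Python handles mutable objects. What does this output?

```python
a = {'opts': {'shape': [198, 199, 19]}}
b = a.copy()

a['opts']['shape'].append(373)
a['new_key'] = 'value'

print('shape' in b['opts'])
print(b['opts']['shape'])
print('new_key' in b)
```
True
[198, 199, 19, 373]
False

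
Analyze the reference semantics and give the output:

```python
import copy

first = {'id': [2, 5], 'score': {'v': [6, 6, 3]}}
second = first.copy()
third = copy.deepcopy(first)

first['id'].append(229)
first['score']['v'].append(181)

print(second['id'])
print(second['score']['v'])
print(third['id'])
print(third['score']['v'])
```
[2, 5, 229]
[6, 6, 3, 181]
[2, 5]
[6, 6, 3]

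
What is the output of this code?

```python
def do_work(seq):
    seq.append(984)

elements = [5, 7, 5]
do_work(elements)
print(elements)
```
[5, 7, 5, 984]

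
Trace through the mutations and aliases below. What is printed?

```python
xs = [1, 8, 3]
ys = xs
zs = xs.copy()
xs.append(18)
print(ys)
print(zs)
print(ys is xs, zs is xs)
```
[1, 8, 3, 18]
[1, 8, 3]
True False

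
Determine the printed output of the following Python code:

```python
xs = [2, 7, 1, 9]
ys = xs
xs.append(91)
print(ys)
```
[2, 7, 1, 9, 91]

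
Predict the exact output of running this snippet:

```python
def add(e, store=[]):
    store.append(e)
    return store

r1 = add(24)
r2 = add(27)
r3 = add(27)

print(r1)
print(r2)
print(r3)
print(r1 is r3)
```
[24, 27, 27]
[24, 27, 27]
[24, 27, 27]
True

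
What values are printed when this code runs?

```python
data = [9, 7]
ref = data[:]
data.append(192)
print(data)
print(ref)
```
[9, 7, 192]
[9, 7]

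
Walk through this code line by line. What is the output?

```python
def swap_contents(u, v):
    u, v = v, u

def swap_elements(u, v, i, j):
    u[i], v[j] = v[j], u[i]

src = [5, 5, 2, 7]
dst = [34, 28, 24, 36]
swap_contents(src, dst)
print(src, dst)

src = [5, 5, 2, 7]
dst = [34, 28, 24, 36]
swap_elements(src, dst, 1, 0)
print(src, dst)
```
[5, 5, 2, 7] [34, 28, 24, 36]
[5, 34, 2, 7] [5, 28, 24, 36]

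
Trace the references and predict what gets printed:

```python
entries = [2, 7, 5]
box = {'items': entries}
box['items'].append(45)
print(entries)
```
[2, 7, 5, 45]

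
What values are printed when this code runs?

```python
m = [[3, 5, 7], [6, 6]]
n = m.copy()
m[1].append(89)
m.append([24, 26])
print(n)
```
[[3, 5, 7], [6, 6, 89]]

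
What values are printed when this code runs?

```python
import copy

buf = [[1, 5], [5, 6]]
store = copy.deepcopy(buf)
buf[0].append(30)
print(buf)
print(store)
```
[[1, 5, 30], [5, 6]]
[[1, 5], [5, 6]]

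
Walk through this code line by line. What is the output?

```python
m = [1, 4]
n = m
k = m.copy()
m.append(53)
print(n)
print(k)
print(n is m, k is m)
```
[1, 4, 53]
[1, 4]
True False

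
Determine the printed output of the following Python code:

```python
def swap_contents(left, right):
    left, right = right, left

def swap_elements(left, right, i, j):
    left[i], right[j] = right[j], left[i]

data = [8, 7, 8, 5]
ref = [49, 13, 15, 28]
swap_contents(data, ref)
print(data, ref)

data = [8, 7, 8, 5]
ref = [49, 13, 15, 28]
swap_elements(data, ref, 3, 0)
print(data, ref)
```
[8, 7, 8, 5] [49, 13, 15, 28]
[8, 7, 8, 49] [5, 13, 15, 28]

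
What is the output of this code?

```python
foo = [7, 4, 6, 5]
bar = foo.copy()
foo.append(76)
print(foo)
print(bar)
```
[7, 4, 6, 5, 76]
[7, 4, 6, 5]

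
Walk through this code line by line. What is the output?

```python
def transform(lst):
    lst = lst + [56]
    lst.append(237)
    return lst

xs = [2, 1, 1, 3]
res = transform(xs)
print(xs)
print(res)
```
[2, 1, 1, 3]
[2, 1, 1, 3, 56, 237]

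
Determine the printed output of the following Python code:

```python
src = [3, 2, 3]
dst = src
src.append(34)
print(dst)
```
[3, 2, 3, 34]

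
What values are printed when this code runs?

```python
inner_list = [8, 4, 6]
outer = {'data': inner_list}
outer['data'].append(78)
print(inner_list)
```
[8, 4, 6, 78]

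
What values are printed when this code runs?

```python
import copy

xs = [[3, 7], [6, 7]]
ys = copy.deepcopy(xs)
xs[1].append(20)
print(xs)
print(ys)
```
[[3, 7], [6, 7, 20]]
[[3, 7], [6, 7]]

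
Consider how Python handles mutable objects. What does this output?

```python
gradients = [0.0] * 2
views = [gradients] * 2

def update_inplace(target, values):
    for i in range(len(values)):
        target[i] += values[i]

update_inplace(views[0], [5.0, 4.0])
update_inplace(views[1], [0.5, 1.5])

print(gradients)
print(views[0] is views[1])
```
[5.5, 5.5]
True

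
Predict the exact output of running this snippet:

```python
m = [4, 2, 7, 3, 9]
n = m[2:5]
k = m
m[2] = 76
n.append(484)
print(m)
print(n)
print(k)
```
[4, 2, 76, 3, 9]
[7, 3, 9, 484]
[4, 2, 76, 3, 9]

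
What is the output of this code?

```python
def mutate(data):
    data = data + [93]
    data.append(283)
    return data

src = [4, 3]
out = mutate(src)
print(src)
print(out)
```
[4, 3]
[4, 3, 93, 283]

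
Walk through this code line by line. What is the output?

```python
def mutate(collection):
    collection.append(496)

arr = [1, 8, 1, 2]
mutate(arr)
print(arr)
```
[1, 8, 1, 2, 496]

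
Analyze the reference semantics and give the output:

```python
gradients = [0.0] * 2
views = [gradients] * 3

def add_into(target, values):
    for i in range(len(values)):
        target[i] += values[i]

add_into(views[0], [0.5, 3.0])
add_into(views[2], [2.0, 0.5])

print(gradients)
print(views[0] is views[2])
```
[2.5, 3.5]
True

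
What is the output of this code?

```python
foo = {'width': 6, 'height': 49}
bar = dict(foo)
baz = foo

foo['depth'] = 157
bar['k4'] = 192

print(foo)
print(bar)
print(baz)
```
{'width': 6, 'height': 49, 'depth': 157}
{'width': 6, 'height': 49, 'k4': 192}
{'width': 6, 'height': 49, 'depth': 157}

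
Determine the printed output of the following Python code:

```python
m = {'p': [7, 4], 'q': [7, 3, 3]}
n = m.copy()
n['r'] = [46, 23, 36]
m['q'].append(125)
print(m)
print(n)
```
{'p': [7, 4], 'q': [7, 3, 3, 125]}
{'p': [7, 4], 'q': [7, 3, 3, 125], 'r': [46, 23, 36]}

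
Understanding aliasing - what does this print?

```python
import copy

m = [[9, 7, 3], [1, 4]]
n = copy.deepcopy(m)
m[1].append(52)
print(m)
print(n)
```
[[9, 7, 3], [1, 4, 52]]
[[9, 7, 3], [1, 4]]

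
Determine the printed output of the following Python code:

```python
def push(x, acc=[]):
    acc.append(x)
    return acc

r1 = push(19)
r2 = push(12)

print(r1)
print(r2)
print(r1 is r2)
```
[19, 12]
[19, 12]
True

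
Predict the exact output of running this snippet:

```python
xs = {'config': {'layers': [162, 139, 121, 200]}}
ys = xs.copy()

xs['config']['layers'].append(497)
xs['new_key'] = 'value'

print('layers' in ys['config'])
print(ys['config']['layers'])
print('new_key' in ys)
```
True
[162, 139, 121, 200, 497]
False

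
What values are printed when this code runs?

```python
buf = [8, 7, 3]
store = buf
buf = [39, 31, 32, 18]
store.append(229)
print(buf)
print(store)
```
[39, 31, 32, 18]
[8, 7, 3, 229]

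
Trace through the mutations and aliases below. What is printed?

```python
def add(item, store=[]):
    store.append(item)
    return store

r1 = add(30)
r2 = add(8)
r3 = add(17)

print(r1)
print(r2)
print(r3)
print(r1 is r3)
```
[30, 8, 17]
[30, 8, 17]
[30, 8, 17]
True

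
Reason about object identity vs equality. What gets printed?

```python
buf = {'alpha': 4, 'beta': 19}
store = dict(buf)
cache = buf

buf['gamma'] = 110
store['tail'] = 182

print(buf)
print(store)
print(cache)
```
{'alpha': 4, 'beta': 19, 'gamma': 110}
{'alpha': 4, 'beta': 19, 'tail': 182}
{'alpha': 4, 'beta': 19, 'gamma': 110}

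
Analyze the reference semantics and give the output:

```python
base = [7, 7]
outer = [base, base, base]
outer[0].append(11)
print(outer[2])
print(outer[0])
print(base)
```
[7, 7, 11]
[7, 7, 11]
[7, 7, 11]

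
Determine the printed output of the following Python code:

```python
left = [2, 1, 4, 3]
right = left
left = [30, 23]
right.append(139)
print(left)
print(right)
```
[30, 23]
[2, 1, 4, 3, 139]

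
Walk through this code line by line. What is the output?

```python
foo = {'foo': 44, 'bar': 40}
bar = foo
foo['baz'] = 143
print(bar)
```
{'foo': 44, 'bar': 40, 'baz': 143}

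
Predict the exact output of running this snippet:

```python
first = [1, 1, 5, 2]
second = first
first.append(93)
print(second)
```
[1, 1, 5, 2, 93]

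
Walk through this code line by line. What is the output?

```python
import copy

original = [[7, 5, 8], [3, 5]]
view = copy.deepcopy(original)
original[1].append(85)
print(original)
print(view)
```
[[7, 5, 8], [3, 5, 85]]
[[7, 5, 8], [3, 5]]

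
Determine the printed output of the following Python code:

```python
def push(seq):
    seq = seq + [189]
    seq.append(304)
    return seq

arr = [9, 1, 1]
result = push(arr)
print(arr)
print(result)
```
[9, 1, 1]
[9, 1, 1, 189, 304]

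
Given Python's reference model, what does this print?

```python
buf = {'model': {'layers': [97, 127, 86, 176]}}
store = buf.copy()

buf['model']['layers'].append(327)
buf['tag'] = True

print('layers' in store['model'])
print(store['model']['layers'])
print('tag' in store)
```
True
[97, 127, 86, 176, 327]
False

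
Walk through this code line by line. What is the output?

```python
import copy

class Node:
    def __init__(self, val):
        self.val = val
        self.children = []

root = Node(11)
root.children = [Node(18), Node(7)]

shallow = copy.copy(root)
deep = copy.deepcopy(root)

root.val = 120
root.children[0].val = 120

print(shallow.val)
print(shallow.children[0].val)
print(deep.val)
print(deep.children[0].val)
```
11
120
11
18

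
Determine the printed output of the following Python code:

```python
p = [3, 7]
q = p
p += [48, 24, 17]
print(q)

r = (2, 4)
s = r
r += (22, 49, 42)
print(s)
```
[3, 7, 48, 24, 17]
(2, 4)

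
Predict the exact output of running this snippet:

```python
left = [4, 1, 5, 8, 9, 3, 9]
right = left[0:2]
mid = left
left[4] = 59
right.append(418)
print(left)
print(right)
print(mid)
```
[4, 1, 5, 8, 59, 3, 9]
[4, 1, 418]
[4, 1, 5, 8, 59, 3, 9]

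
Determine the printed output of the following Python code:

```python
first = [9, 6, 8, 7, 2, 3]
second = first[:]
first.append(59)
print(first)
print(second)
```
[9, 6, 8, 7, 2, 3, 59]
[9, 6, 8, 7, 2, 3]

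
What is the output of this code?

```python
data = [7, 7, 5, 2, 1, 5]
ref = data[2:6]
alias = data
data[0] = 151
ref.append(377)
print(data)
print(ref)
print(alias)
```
[151, 7, 5, 2, 1, 5]
[5, 2, 1, 5, 377]
[151, 7, 5, 2, 1, 5]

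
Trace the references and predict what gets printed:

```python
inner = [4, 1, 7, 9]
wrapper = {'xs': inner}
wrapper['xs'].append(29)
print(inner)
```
[4, 1, 7, 9, 29]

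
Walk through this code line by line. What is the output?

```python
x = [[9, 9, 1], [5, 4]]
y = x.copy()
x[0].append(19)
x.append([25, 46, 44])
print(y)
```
[[9, 9, 1, 19], [5, 4]]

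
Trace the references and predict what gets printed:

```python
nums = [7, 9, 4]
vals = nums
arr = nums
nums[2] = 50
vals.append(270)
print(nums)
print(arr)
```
[7, 9, 50, 270]
[7, 9, 50, 270]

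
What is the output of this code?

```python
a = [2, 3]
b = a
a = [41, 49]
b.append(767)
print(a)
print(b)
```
[41, 49]
[2, 3, 767]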